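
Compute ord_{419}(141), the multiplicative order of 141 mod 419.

ord(141) | φ(419) = 419 − 1 = 418 = 2 · 11 · 19.
Divisors of 418: 1, 2, 11, 19, 22, 38, 209, 418.
Check 141^d mod 419 for each divisor in increasing order:
141^1 ≡ 141 (mod 419)
141^2 ≡ 188 (mod 419)
141^11 ≡ 306 (mod 419)
141^19 ≡ 300 (mod 419)
141^22 ≡ 199 (mod 419)
141^38 ≡ 334 (mod 419)
141^209 ≡ 1 (mod 419) ✓
Therefore the multiplicative order of 141 modulo 419 is 209.

209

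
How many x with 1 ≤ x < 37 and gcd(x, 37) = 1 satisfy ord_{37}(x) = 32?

φ(37) = 37 − 1 = 36 = 2^2 · 3^2.
Since (Z/37Z)^× is cyclic of order 36, the number of elements of order d is φ(d) when d | 36 and 0 otherwise.
32 does not divide 36, so no element of (Z/37Z)^× has order 32.

0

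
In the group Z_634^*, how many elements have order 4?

φ(634) = φ(2)·φ(317) = 1·316 = 316 = 2^2 · 79.
In a cyclic group of order 316, there are φ(d) elements of order d for each divisor d of 316, and zero for non-divisors.
4 = 2^2 divides 316, and φ(4) = 2.

2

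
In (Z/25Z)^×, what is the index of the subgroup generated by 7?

Since 7 ∈ (Z/25Z)^×, its order divides φ(25) = φ(5^2) = 5·(5−1) = 20 = 2^2 · 5.
Divisors of 20: 1, 2, 4, 5, 10, 20.
Check 7^d mod 25 for each divisor in increasing order:
7^1 ≡ 7 (mod 25)
7^2 ≡ 24 (mod 25)
7^4 ≡ 1 (mod 25) ✓
The order of 7 is 4, so the subgroup it generates has 4 elements.
Index = |(Z/25Z)^×| / |⟨7⟩| = 20 / 4 = 5.

5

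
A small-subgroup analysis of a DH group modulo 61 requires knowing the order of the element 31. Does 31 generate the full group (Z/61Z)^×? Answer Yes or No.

φ(61) = 61 − 1 = 60 = 2^2 · 3 · 5.
31 is a primitive root mod 61 iff 31^(φ(61)/q) ≢ 1 for every prime q | φ(61), i.e. q ∈ {2, 3, 5}.
31^30 ≡ 60 (mod 61)  [q = 2: ≢ 1 ✓]
31^20 ≡ 13 (mod 61)  [q = 3: ≢ 1 ✓]
31^12 ≡ 34 (mod 61)  [q = 5: ≢ 1 ✓]
All checks pass, so 31 has order 60 and is a primitive root modulo 61.

Yes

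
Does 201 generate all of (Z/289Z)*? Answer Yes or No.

Yes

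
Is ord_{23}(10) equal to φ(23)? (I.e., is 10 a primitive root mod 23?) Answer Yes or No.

φ(23) = 23 − 1 = 22 = 2 · 11.
An element g generates (Z/23Z)^× iff g^(22/q) ≢ 1 (mod 23) for each prime q ∈ {2, 11}.
10^11 ≡ 22 (mod 23)  [q = 2: ≢ 1 ✓]
10^2 ≡ 8 (mod 23)  [q = 11: ≢ 1 ✓]
All checks pass, so 10 has order 22 and is a primitive root modulo 23.

Yes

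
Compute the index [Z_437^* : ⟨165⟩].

2

By Lagrange's theorem, ord_437(165) divides φ(437) = φ(19·23) = (19−1)·(23−1) = 18·22 = 396 = 2^2 · 3^2 · 11.
Divisors of 396: 1, 2, 3, 4, 6, 9, 11, 12, 18, 22, 33, 36, 44, 66, 99, 132, 198, 396.
Check 165^d mod 437 for each divisor in increasing order:
165^1 ≡ 165 (mod 437)
165^2 ≡ 131 (mod 437)
165^3 ≡ 202 (mod 437)
165^4 ≡ 118 (mod 437)
165^6 ≡ 163 (mod 437)
165^9 ≡ 151 (mod 437)
165^11 ≡ 116 (mod 437)
165^12 ≡ 349 (mod 437)
165^18 ≡ 77 (mod 437)
165^22 ≡ 346 (mod 437)
165^33 ≡ 369 (mod 437)
165^36 ≡ 248 (mod 437)
165^44 ≡ 415 (mod 437)
165^66 ≡ 254 (mod 437)
165^99 ≡ 208 (mod 437)
165^132 ≡ 277 (mod 437)
165^198 ≡ 1 (mod 437) ✓
Thus |⟨165⟩| = ord(165) = 198.
[(Z/437Z)^× : ⟨165⟩] = 396/198 = 2.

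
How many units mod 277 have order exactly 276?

88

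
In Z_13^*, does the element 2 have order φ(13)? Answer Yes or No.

Yes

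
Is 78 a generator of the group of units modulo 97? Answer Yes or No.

No

φ(97) = 97 − 1 = 96 = 2^5 · 3.
78 is a primitive root mod 97 iff 78^(φ(97)/q) ≢ 1 for every prime q | φ(97), i.e. q ∈ {2, 3}.
78^48 ≡ 96 (mod 97)  [q = 2: ≢ 1 ✓]
78^32 ≡ 1 (mod 97)  [q = 3: ≡ 1 ✗]
78^32 ≡ 1 shows ord(78) | 32, strictly less than φ(97); not a primitive root.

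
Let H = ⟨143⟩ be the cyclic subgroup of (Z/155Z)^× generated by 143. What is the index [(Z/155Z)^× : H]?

By Lagrange's theorem, ord_155(143) divides φ(155) = φ(5·31) = (5−1)·(31−1) = 4·30 = 120 = 2^3 · 3 · 5.
Divisors of 120: 1, 2, 3, 4, 5, 6, 8, 10, 12, 15, 20, 24, 30, 40, 60, 120.
Evaluate successive powers at the divisors of 120:
143^1 ≡ 143
143^2 ≡ 144
143^3 ≡ 132
143^4 ≡ 121
143^5 ≡ 98
143^6 ≡ 64
143^8 ≡ 71
143^10 ≡ 149
143^12 ≡ 66
143^15 ≡ 32
143^20 ≡ 36
143^24 ≡ 16
143^30 ≡ 94
143^40 ≡ 56
143^60 ≡ 1
So ord_155(143) = 60, hence |⟨143⟩| = 60.
Index = |(Z/155Z)^×| / |⟨143⟩| = 120 / 60 = 2.

2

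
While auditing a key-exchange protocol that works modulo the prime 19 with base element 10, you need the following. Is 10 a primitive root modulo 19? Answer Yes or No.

Yes

φ(19) = 19 − 1 = 18 = 2 · 3^2.
It suffices to check that the order of 10 is not a proper divisor of 18: compute 10^(18/q) for q ∈ {2, 3}.
10^9 ≡ 18 (mod 19)  [q = 2: ≢ 1 ✓]
10^6 ≡ 11 (mod 19)  [q = 3: ≢ 1 ✓]
Every test exponent gives a nontrivial residue, hence 10 generates the full group.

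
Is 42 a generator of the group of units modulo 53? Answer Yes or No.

No

φ(53) = 53 − 1 = 52 = 2^2 · 13.
42 is a primitive root mod 53 iff 42^(φ(53)/q) ≢ 1 for every prime q | φ(53), i.e. q ∈ {2, 13}.
42^26 ≡ 1 (mod 53)  [q = 2: ≡ 1 ✗]
42^4 ≡ 13 (mod 53)  [q = 13: ≢ 1 ✓]
The check at q = 2 fails, so 42 generates a proper subgroup.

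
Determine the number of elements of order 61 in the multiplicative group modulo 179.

φ(179) = 179 − 1 = 178 = 2 · 89.
(Z/179Z)^× is cyclic (|G| = 178); a cyclic group of order m has exactly φ(d) elements of each order d | m, and none otherwise.
Here 178 is not a multiple of 61, so there are no elements of order 61.

0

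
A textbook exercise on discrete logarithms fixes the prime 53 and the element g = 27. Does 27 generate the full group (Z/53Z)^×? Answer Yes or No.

Yes

φ(53) = 53 − 1 = 52 = 2^2 · 13.
27 is a primitive root mod 53 iff 27^(φ(53)/q) ≢ 1 for every prime q | φ(53), i.e. q ∈ {2, 13}.
27^26 ≡ 52 (mod 53)  [q = 2: ≢ 1 ✓]
27^4 ≡ 10 (mod 53)  [q = 13: ≢ 1 ✓]
Every test exponent gives a nontrivial residue, hence 27 generates the full group.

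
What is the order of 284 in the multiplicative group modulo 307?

153

ord(284) | φ(307) = 307 − 1 = 306 = 2 · 3^2 · 17.
Divisors of 306: 1, 2, 3, 6, 9, 17, 18, 34, 51, 102, 153, 306.
Evaluate successive powers at the divisors of 306:
284^1 ≡ 284 (mod 307)
284^2 ≡ 222 (mod 307)
284^3 ≡ 113 (mod 307)
284^6 ≡ 182 (mod 307)
284^9 ≡ 304 (mod 307)
284^17 ≡ 53 (mod 307)
284^18 ≡ 9 (mod 307)
284^34 ≡ 46 (mod 307)
284^51 ≡ 289 (mod 307)
284^102 ≡ 17 (mod 307)
284^153 ≡ 1 (mod 307) ✓
So ord_307(284) = 153.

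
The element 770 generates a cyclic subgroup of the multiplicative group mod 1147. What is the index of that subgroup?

Since 770 ∈ (Z/1147Z)^×, its order divides φ(1147) = φ(31·37) = (31−1)·(37−1) = 30·36 = 1080 = 2^3 · 3^3 · 5.
Divisors of 1080: 1, 2, 3, 4, 5, 6, 8, 9, 10, 12, 15, 18, 20, 24, 27, 30, 36, 40, 45, 54, 60, 72, 90, 108, 120, 135, 180, 216, 270, 360, 540, 1080.
Test each divisor d:
770^1 ≡ 770 (mod 1147)
770^2 ≡ 1048 (mod 1147)
770^3 ≡ 619 (mod 1147)
770^4 ≡ 625 (mod 1147)
770^5 ≡ 657 (mod 1147)
770^6 ≡ 63 (mod 1147)
770^8 ≡ 645 (mod 1147)
770^9 ≡ 1146 (mod 1147)
770^10 ≡ 377 (mod 1147)
770^12 ≡ 528 (mod 1147)
770^15 ≡ 1084 (mod 1147)
770^18 ≡ 1 (mod 1147) ✓
The order of 770 is 18, so the subgroup it generates has 18 elements.
The index is φ(1147) / ord(770) = 1080 / 18 = 60.

60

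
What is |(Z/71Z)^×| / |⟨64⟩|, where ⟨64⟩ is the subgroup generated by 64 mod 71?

2

The order of 64 must divide φ(71) = 71 − 1 = 70 = 2 · 5 · 7.
Divisors of 70: 1, 2, 5, 7, 10, 14, 35, 70.
Compute 64^d (mod 71) for the divisors d until we hit 1:
64^1 ≡ 64
64^2 ≡ 49
64^5 ≡ 20
64^7 ≡ 57
64^10 ≡ 45
64^14 ≡ 54
64^35 ≡ 1
The order of 64 is 35, so the subgroup it generates has 35 elements.
[(Z/71Z)^× : ⟨64⟩] = 70/35 = 2.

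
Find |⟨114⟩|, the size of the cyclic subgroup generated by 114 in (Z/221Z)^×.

48

By Lagrange's theorem, ord_221(114) divides φ(221) = φ(13·17) = (13−1)·(17−1) = 12·16 = 192 = 2^6 · 3.
Divisors of 192: 1, 2, 3, 4, 6, 8, 12, 16, 24, 32, 48, 64, 96, 192.
Evaluate successive powers at the divisors of 192:
114^1 ≡ 114
114^2 ≡ 178
114^3 ≡ 181
114^4 ≡ 81
114^6 ≡ 53
114^8 ≡ 152
114^12 ≡ 157
114^16 ≡ 120
114^24 ≡ 118
114^32 ≡ 35
114^48 ≡ 1
Therefore the multiplicative order of 114 modulo 221 is 48.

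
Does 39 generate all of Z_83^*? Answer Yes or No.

Yes

φ(83) = 83 − 1 = 82 = 2 · 41.
Test 39^(82/q) mod 83 for each prime factor q of 82:
39^41 ≡ 82 (mod 83)  [q = 2: ≢ 1 ✓]
39^2 ≡ 27 (mod 83)  [q = 41: ≢ 1 ✓]
Every test exponent gives a nontrivial residue, hence 39 generates the full group.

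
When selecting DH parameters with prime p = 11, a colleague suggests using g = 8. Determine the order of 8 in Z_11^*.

By Lagrange's theorem, ord_11(8) divides φ(11) = 11 − 1 = 10 = 2 · 5.
Divisors of 10: 1, 2, 5, 10.
Test each divisor d:
8^1 ≡ 8 (mod 11)
8^2 ≡ 9 (mod 11)
8^5 ≡ 10 (mod 11)
8^10 ≡ 1 (mod 11) ✓
Therefore the multiplicative order of 8 modulo 11 is 10.

10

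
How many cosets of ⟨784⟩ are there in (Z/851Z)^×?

The order of 784 must divide φ(851) = φ(23·37) = (23−1)·(37−1) = 22·36 = 792 = 2^3 · 3^2 · 11.
Divisors of 792: 1, 2, 3, 4, 6, 8, 9, 11, 12, 18, 22, 24, 33, 36, 44, 66, 72, 88, 99, 132, 198, 264, 396, 792.
Check 784^d mod 851 for each divisor in increasing order:
784^1 ≡ 784 (mod 851)
784^2 ≡ 234 (mod 851)
784^3 ≡ 491 (mod 851)
784^4 ≡ 292 (mod 851)
784^6 ≡ 248 (mod 851)
784^8 ≡ 164 (mod 851)
784^9 ≡ 75 (mod 851)
784^11 ≡ 530 (mod 851)
784^12 ≡ 232 (mod 851)
784^18 ≡ 519 (mod 851)
784^22 ≡ 70 (mod 851)
784^24 ≡ 211 (mod 851)
784^33 ≡ 507 (mod 851)
784^36 ≡ 445 (mod 851)
784^44 ≡ 645 (mod 851)
784^66 ≡ 47 (mod 851)
784^72 ≡ 593 (mod 851)
784^88 ≡ 737 (mod 851)
784^99 ≡ 1 (mod 851) ✓
So ord_851(784) = 99, hence |⟨784⟩| = 99.
The index is φ(851) / ord(784) = 792 / 99 = 8.

8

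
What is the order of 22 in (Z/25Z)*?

20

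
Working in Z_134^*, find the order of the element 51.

66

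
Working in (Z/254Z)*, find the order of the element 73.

21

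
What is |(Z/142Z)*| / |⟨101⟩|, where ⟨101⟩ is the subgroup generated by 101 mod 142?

10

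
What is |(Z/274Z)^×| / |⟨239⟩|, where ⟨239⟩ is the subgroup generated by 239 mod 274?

Since 239 ∈ (Z/274Z)^×, its order divides φ(274) = φ(2)·φ(137) = 1·136 = 136 = 2^3 · 17.
Divisors of 136: 1, 2, 4, 8, 17, 34, 68, 136.
Check 239^d mod 274 for each divisor in increasing order:
239^1 ≡ 239 (mod 274)
239^2 ≡ 129 (mod 274)
239^4 ≡ 201 (mod 274)
239^8 ≡ 123 (mod 274)
239^17 ≡ 127 (mod 274)
239^34 ≡ 237 (mod 274)
239^68 ≡ 273 (mod 274)
239^136 ≡ 1 (mod 274) ✓
The order of 239 is 136, so the subgroup it generates has 136 elements.
Index = |(Z/274Z)^×| / |⟨239⟩| = 136 / 136 = 1.

1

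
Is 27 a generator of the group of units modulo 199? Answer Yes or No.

φ(199) = 199 − 1 = 198 = 2 · 3^2 · 11.
27 is a primitive root mod 199 iff 27^(φ(199)/q) ≢ 1 for every prime q | φ(199), i.e. q ∈ {2, 3, 11}.
27^99 ≡ 198 (mod 199)  [q = 2: ≢ 1 ✓]
27^66 ≡ 1 (mod 199)  [q = 3: ≡ 1 ✗]
27^18 ≡ 139 (mod 199)  [q = 11: ≢ 1 ✓]
The check at q = 3 fails, so 27 generates a proper subgroup.

No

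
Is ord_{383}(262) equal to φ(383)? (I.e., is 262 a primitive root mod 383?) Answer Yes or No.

φ(383) = 383 − 1 = 382 = 2 · 191.
Test 262^(382/q) mod 383 for each prime factor q of 382:
262^191 ≡ 382 (mod 383)  [q = 2: ≢ 1 ✓]
262^2 ≡ 87 (mod 383)  [q = 191: ≢ 1 ✓]
None equal 1, so ord_383(262) = 382: 262 is a primitive root.

Yes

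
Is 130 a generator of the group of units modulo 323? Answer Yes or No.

323 = 17 · 19 is a product of two distinct odd primes, so (Z/323Z)^× ≅ (Z/17Z)^× × (Z/19Z)^× is not cyclic.
No primitive root modulo 323 exists; in particular 130 is not one.

No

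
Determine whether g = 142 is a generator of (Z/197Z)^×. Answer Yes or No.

No

φ(197) = 197 − 1 = 196 = 2^2 · 7^2.
It suffices to check that the order of 142 is not a proper divisor of 196: compute 142^(196/q) for q ∈ {2, 7}.
142^98 ≡ 1 (mod 197)  [q = 2: ≡ 1 ✗]
142^28 ≡ 36 (mod 197)  [q = 7: ≢ 1 ✓]
142^98 ≡ 1 shows ord(142) | 98, strictly less than φ(197); not a primitive root.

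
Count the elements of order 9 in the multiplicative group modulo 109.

6

φ(109) = 109 − 1 = 108 = 2^2 · 3^3.
(Z/109Z)^× is cyclic (|G| = 108); a cyclic group of order m has exactly φ(d) elements of each order d | m, and none otherwise.
9 = 3^2 divides 108, and φ(9) = 6.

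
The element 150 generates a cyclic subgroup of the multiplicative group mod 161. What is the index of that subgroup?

By Lagrange's theorem, ord_161(150) divides φ(161) = φ(7·23) = (7−1)·(23−1) = 6·22 = 132 = 2^2 · 3 · 11.
Divisors of 132: 1, 2, 3, 4, 6, 11, 12, 22, 33, 44, 66, 132.
Evaluate successive powers at the divisors of 132:
150^1 ≡ 150
150^2 ≡ 121
150^3 ≡ 118
150^4 ≡ 151
150^6 ≡ 78
150^11 ≡ 47
150^12 ≡ 127
150^22 ≡ 116
150^33 ≡ 139
150^44 ≡ 93
150^66 ≡ 1
Thus |⟨150⟩| = ord(150) = 66.
Index = |(Z/161Z)^×| / |⟨150⟩| = 132 / 66 = 2.

2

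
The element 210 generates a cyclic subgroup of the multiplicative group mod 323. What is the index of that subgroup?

18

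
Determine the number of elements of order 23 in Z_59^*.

φ(59) = 59 − 1 = 58 = 2 · 29.
Since (Z/59Z)^× is cyclic of order 58, the number of elements of order d is φ(d) when d | 58 and 0 otherwise.
23 does not divide 58, so no element of (Z/59Z)^× has order 23.

0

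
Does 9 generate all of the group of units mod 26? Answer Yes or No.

No

φ(26) = φ(2)·φ(13) = 1·12 = 12 = 2^2 · 3.
An element g generates (Z/26Z)^× iff g^(12/q) ≢ 1 (mod 26) for each prime q ∈ {2, 3}.
9^6 ≡ 1 (mod 26)  [q = 2: ≡ 1 ✗]
9^4 ≡ 9 (mod 26)  [q = 3: ≢ 1 ✓]
Since 9^6 ≡ 1, the order of 9 divides 6 < 12, so 9 is not a primitive root.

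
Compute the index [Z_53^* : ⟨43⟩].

2

By Lagrange's theorem, ord_53(43) divides φ(53) = 53 − 1 = 52 = 2^2 · 13.
Divisors of 52: 1, 2, 4, 13, 26, 52.
Compute 43^d (mod 53) for the divisors d until we hit 1:
43^1 ≡ 43 (mod 53)
43^2 ≡ 47 (mod 53)
43^4 ≡ 36 (mod 53)
43^13 ≡ 52 (mod 53)
43^26 ≡ 1 (mod 53) ✓
The order of 43 is 26, so the subgroup it generates has 26 elements.
The index is φ(53) / ord(43) = 52 / 26 = 2.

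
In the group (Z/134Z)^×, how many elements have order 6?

φ(134) = φ(2)·φ(67) = 1·66 = 66 = 2 · 3 · 11.
Since (Z/134Z)^× is cyclic of order 66, the number of elements of order d is φ(d) when d | 66 and 0 otherwise.
6 = 2 · 3 divides 66, and φ(6) = 2.

2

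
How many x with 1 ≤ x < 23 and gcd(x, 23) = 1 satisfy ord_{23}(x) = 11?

10

φ(23) = 23 − 1 = 22 = 2 · 11.
(Z/23Z)^× is cyclic (|G| = 22); a cyclic group of order m has exactly φ(d) elements of each order d | m, and none otherwise.
11 | 22, and φ(11) = 11 − 1 = 10.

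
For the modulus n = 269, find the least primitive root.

2

φ(269) = 269 − 1 = 268 = 2^2 · 67.
Test candidates g = 2, 3, … against the prime factors q ∈ {2, 67} of φ(269): g is a generator iff g^(268/q) ≢ 1 for every such q.
g = 2: 2^134 ≡ 268; 2^4 ≡ 16 — none is 1, so 2 is a primitive root.
So 2 is the smallest generator of (Z/269Z)^×.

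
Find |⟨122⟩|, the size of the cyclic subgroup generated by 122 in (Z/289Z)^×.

272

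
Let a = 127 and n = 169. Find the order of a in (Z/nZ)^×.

78

ord(127) | φ(169) = φ(13^2) = 13·(13−1) = 156 = 2^2 · 3 · 13.
Divisors of 156: 1, 2, 3, 4, 6, 12, 13, 26, 39, 52, 78, 156.
Test each divisor d:
127^1 ≡ 127 (mod 169)
127^2 ≡ 74 (mod 169)
127^3 ≡ 103 (mod 169)
127^4 ≡ 68 (mod 169)
127^6 ≡ 131 (mod 169)
127^12 ≡ 92 (mod 169)
127^13 ≡ 23 (mod 169)
127^26 ≡ 22 (mod 169)
127^39 ≡ 168 (mod 169)
127^52 ≡ 146 (mod 169)
127^78 ≡ 1 (mod 169) ✓
So ord_169(127) = 78.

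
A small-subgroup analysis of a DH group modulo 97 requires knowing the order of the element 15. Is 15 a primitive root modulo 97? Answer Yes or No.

Yes

φ(97) = 97 − 1 = 96 = 2^5 · 3.
Test 15^(96/q) mod 97 for each prime factor q of 96:
15^48 ≡ 96 (mod 97)  [q = 2: ≢ 1 ✓]
15^32 ≡ 61 (mod 97)  [q = 3: ≢ 1 ✓]
None equal 1, so ord_97(15) = 96: 15 is a primitive root.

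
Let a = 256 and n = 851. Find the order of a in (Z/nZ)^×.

99

The order of 256 must divide φ(851) = φ(23·37) = (23−1)·(37−1) = 22·36 = 792 = 2^3 · 3^2 · 11.
Divisors of 792: 1, 2, 3, 4, 6, 8, 9, 11, 12, 18, 22, 24, 33, 36, 44, 66, 72, 88, 99, 132, 198, 264, 396, 792.
Test each divisor d:
256^1 ≡ 256
256^2 ≡ 9
256^3 ≡ 602
256^4 ≡ 81
256^6 ≡ 729
256^8 ≡ 604
256^9 ≡ 593
256^11 ≡ 231
256^12 ≡ 417
256^18 ≡ 186
256^22 ≡ 599
256^24 ≡ 285
256^33 ≡ 507
256^36 ≡ 556
256^44 ≡ 530
256^66 ≡ 47
256^72 ≡ 223
256^88 ≡ 70
256^99 ≡ 1
So ord_851(256) = 99.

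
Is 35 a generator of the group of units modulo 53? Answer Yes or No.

Yes

φ(53) = 53 − 1 = 52 = 2^2 · 13.
35 is a primitive root mod 53 iff 35^(φ(53)/q) ≢ 1 for every prime q | φ(53), i.e. q ∈ {2, 13}.
35^26 ≡ 52 (mod 53)  [q = 2: ≢ 1 ✓]
35^4 ≡ 36 (mod 53)  [q = 13: ≢ 1 ✓]
None equal 1, so ord_53(35) = 52: 35 is a primitive root.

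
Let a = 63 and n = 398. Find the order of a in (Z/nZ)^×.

Since 63 ∈ (Z/398Z)^×, its order divides φ(398) = φ(2)·φ(199) = 1·198 = 198 = 2 · 3^2 · 11.
Divisors of 198: 1, 2, 3, 6, 9, 11, 18, 22, 33, 66, 99, 198.
Evaluate successive powers at the divisors of 198:
63^1 ≡ 63 (mod 398)
63^2 ≡ 387 (mod 398)
63^3 ≡ 103 (mod 398)
63^6 ≡ 261 (mod 398)
63^9 ≡ 217 (mod 398)
63^11 ≡ 1 (mod 398) ✓
So ord_398(63) = 11.

11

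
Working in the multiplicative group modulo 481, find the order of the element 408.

4

By Lagrange's theorem, ord_481(408) divides φ(481) = φ(13·37) = (13−1)·(37−1) = 12·36 = 432 = 2^4 · 3^3.
Divisors of 432: 1, 2, 3, 4, 6, 8, 9, 12, 16, 18, 24, 27, 36, 48, 54, 72, 108, 144, 216, 432.
Test each divisor d:
408^1 ≡ 408 (mod 481)
408^2 ≡ 38 (mod 481)
408^3 ≡ 112 (mod 481)
408^4 ≡ 1 (mod 481) ✓
Hence ord(408) = 4.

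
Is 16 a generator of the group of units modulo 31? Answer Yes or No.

φ(31) = 31 − 1 = 30 = 2 · 3 · 5.
An element g generates (Z/31Z)^× iff g^(30/q) ≢ 1 (mod 31) for each prime q ∈ {2, 3, 5}.
16^15 ≡ 1 (mod 31)  [q = 2: ≡ 1 ✗]
16^10 ≡ 1 (mod 31)  [q = 3: ≡ 1 ✗]
16^6 ≡ 16 (mod 31)  [q = 5: ≢ 1 ✓]
16^15 ≡ 1 shows ord(16) | 15, strictly less than φ(31); not a primitive root.

No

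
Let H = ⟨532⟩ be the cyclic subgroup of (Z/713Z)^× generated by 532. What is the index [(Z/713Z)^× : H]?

The order of 532 must divide φ(713) = φ(23·31) = (23−1)·(31−1) = 22·30 = 660 = 2^2 · 3 · 5 · 11.
Divisors of 660: 1, 2, 3, 4, 5, 6, 10, 11, 12, 15, 20, 22, 30, 33, 44, 55, 60, 66, 110, 132, 165, 220, 330, 660.
Compute 532^d (mod 713) for the divisors d until we hit 1:
532^1 ≡ 532 (mod 713)
532^2 ≡ 676 (mod 713)
532^3 ≡ 280 (mod 713)
532^4 ≡ 656 (mod 713)
532^5 ≡ 335 (mod 713)
532^6 ≡ 683 (mod 713)
532^10 ≡ 284 (mod 713)
532^11 ≡ 645 (mod 713)
532^12 ≡ 187 (mod 713)
532^15 ≡ 311 (mod 713)
532^20 ≡ 87 (mod 713)
532^22 ≡ 346 (mod 713)
532^30 ≡ 466 (mod 713)
532^33 ≡ 1 (mod 713) ✓
The order of 532 is 33, so the subgroup it generates has 33 elements.
The index is φ(713) / ord(532) = 660 / 33 = 20.

20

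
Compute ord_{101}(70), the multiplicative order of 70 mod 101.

50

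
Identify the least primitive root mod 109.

6

φ(109) = 109 − 1 = 108 = 2^2 · 3^3.
Test candidates g = 2, 3, … against the prime factors q ∈ {2, 3} of φ(109): g is a generator iff g^(108/q) ≢ 1 for every such q.
g = 2: 2^54 ≡ 108; 2^36 ≡ 1 — hits 1, so not a primitive root.
g = 3: 3^54 ≡ 1 — hits 1, so not a primitive root.
g = 4: 4^54 ≡ 1 — hits 1, so not a primitive root.
g = 5: 5^54 ≡ 1 — hits 1, so not a primitive root.
g = 6: 6^54 ≡ 108; 6^36 ≡ 63 — none is 1, so 6 is a primitive root.
So 6 is the smallest generator of (Z/109Z)^×.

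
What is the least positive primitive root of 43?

3

φ(43) = 43 − 1 = 42 = 2 · 3 · 7.
Test candidates g = 2, 3, … against the prime factors q ∈ {2, 3, 7} of φ(43): g is a generator iff g^(42/q) ≢ 1 for every such q.
g = 2: 2^21 ≡ 42; 2^14 ≡ 1 — hits 1, so not a primitive root.
g = 3: 3^21 ≡ 42; 3^14 ≡ 36; 3^6 ≡ 41 — none is 1, so 3 is a primitive root.
The smallest primitive root modulo 43 is 3.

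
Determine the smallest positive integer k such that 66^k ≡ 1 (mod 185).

By Lagrange's theorem, ord_185(66) divides φ(185) = φ(5·37) = (5−1)·(37−1) = 4·36 = 144 = 2^4 · 3^2.
Divisors of 144: 1, 2, 3, 4, 6, 8, 9, 12, 16, 18, 24, 36, 48, 72, 144.
Test each divisor d:
66^1 ≡ 66 (mod 185)
66^2 ≡ 101 (mod 185)
66^3 ≡ 6 (mod 185)
66^4 ≡ 26 (mod 185)
66^6 ≡ 36 (mod 185)
66^8 ≡ 121 (mod 185)
66^9 ≡ 31 (mod 185)
66^12 ≡ 1 (mod 185) ✓
So ord_185(66) = 12.

12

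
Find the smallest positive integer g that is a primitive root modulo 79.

φ(79) = 79 − 1 = 78 = 2 · 3 · 13.
Test candidates g = 2, 3, … against the prime factors q ∈ {2, 3, 13} of φ(79): g is a generator iff g^(78/q) ≢ 1 for every such q.
g = 2: 2^39 ≡ 1 — hits 1, so not a primitive root.
g = 3: 3^39 ≡ 78; 3^26 ≡ 23; 3^6 ≡ 18 — none is 1, so 3 is a primitive root.
The smallest primitive root modulo 79 is 3.

3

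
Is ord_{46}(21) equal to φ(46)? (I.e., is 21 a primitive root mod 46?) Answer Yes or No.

φ(46) = φ(2)·φ(23) = 1·22 = 22 = 2 · 11.
21 is a primitive root mod 46 iff 21^(φ(46)/q) ≢ 1 for every prime q | φ(46), i.e. q ∈ {2, 11}.
21^11 ≡ 45 (mod 46)  [q = 2: ≢ 1 ✓]
21^2 ≡ 27 (mod 46)  [q = 11: ≢ 1 ✓]
None equal 1, so ord_46(21) = 22: 21 is a primitive root.

Yes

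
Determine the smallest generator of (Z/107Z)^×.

2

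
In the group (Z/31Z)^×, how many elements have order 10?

φ(31) = 31 − 1 = 30 = 2 · 3 · 5.
(Z/31Z)^× is cyclic (|G| = 30); a cyclic group of order m has exactly φ(d) elements of each order d | m, and none otherwise.
10 = 2 · 5 divides 30, and φ(10) = 4.

4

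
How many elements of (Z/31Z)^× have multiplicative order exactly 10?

φ(31) = 31 − 1 = 30 = 2 · 3 · 5.
(Z/31Z)^× is cyclic (|G| = 30); a cyclic group of order m has exactly φ(d) elements of each order d | m, and none otherwise.
10 = 2 · 5 divides 30, and φ(10) = 4.

4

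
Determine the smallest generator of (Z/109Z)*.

6

φ(109) = 109 − 1 = 108 = 2^2 · 3^3.
Test candidates g = 2, 3, … against the prime factors q ∈ {2, 3} of φ(109): g is a generator iff g^(108/q) ≢ 1 for every such q.
g = 2: 2^54 ≡ 108; 2^36 ≡ 1 — hits 1, so not a primitive root.
g = 3: 3^54 ≡ 1 — hits 1, so not a primitive root.
g = 4: 4^54 ≡ 1 — hits 1, so not a primitive root.
g = 5: 5^54 ≡ 1 — hits 1, so not a primitive root.
g = 6: 6^54 ≡ 108; 6^36 ≡ 63 — none is 1, so 6 is a primitive root.
Hence the least primitive root of 109 is 6.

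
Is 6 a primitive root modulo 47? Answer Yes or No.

No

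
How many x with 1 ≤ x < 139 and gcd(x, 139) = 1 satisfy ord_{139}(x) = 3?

2

φ(139) = 139 − 1 = 138 = 2 · 3 · 23.
Since (Z/139Z)^× is cyclic of order 138, the number of elements of order d is φ(d) when d | 138 and 0 otherwise.
3 | 138, and φ(3) = 3 − 1 = 2.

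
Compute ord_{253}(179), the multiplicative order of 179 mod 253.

By Lagrange's theorem, ord_253(179) divides φ(253) = φ(11·23) = (11−1)·(23−1) = 10·22 = 220 = 2^2 · 5 · 11.
Divisors of 220: 1, 2, 4, 5, 10, 11, 20, 22, 44, 55, 110, 220.
Evaluate successive powers at the divisors of 220:
179^1 ≡ 179 (mod 253)
179^2 ≡ 163 (mod 253)
179^4 ≡ 4 (mod 253)
179^5 ≡ 210 (mod 253)
179^10 ≡ 78 (mod 253)
179^11 ≡ 47 (mod 253)
179^20 ≡ 12 (mod 253)
179^22 ≡ 185 (mod 253)
179^44 ≡ 70 (mod 253)
179^55 ≡ 1 (mod 253) ✓
Hence ord(179) = 55.

55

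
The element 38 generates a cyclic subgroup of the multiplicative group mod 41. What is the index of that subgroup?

By Lagrange's theorem, ord_41(38) divides φ(41) = 41 − 1 = 40 = 2^3 · 5.
Divisors of 40: 1, 2, 4, 5, 8, 10, 20, 40.
Check 38^d mod 41 for each divisor in increasing order:
38^1 ≡ 38 (mod 41)
38^2 ≡ 9 (mod 41)
38^4 ≡ 40 (mod 41)
38^5 ≡ 3 (mod 41)
38^8 ≡ 1 (mod 41) ✓
Thus |⟨38⟩| = ord(38) = 8.
Index = |(Z/41Z)^×| / |⟨38⟩| = 40 / 8 = 5.

5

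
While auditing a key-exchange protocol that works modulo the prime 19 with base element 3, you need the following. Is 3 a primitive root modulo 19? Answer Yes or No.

Yes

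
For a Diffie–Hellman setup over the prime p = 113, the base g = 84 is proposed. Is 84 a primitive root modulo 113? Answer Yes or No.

Yes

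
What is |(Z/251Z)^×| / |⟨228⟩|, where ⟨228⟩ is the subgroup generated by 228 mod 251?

1

By Lagrange's theorem, ord_251(228) divides φ(251) = 251 − 1 = 250 = 2 · 5^3.
Divisors of 250: 1, 2, 5, 10, 25, 50, 125, 250.
Evaluate successive powers at the divisors of 250:
228^1 ≡ 228 (mod 251)
228^2 ≡ 27 (mod 251)
228^5 ≡ 50 (mod 251)
228^10 ≡ 241 (mod 251)
228^25 ≡ 231 (mod 251)
228^50 ≡ 149 (mod 251)
228^125 ≡ 250 (mod 251)
228^250 ≡ 1 (mod 251) ✓
The order of 228 is 250, so the subgroup it generates has 250 elements.
Index = |(Z/251Z)^×| / |⟨228⟩| = 250 / 250 = 1.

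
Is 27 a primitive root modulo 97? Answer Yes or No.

No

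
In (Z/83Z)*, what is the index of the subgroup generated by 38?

The order of 38 must divide φ(83) = 83 − 1 = 82 = 2 · 41.
Divisors of 82: 1, 2, 41, 82.
Test each divisor d:
38^1 ≡ 38 (mod 83)
38^2 ≡ 33 (mod 83)
38^41 ≡ 1 (mod 83) ✓
So ord_83(38) = 41, hence |⟨38⟩| = 41.
The index is φ(83) / ord(38) = 82 / 41 = 2.

2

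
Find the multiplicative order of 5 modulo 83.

82

By Lagrange's theorem, ord_83(5) divides φ(83) = 83 − 1 = 82 = 2 · 41.
Divisors of 82: 1, 2, 41, 82.
Check 5^d mod 83 for each divisor in increasing order:
5^1 ≡ 5
5^2 ≡ 25
5^41 ≡ 82
5^82 ≡ 1
So ord_83(5) = 82.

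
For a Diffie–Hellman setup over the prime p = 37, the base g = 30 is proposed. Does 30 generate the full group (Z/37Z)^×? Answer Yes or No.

No

φ(37) = 37 − 1 = 36 = 2^2 · 3^2.
It suffices to check that the order of 30 is not a proper divisor of 36: compute 30^(36/q) for q ∈ {2, 3}.
30^18 ≡ 1 (mod 37)  [q = 2: ≡ 1 ✗]
30^12 ≡ 10 (mod 37)  [q = 3: ≢ 1 ✓]
30^18 ≡ 1 shows ord(30) | 18, strictly less than φ(37); not a primitive root.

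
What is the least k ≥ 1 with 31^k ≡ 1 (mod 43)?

21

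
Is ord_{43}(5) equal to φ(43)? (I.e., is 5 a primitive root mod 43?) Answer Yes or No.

Yes

φ(43) = 43 − 1 = 42 = 2 · 3 · 7.
An element g generates (Z/43Z)^× iff g^(42/q) ≢ 1 (mod 43) for each prime q ∈ {2, 3, 7}.
5^21 ≡ 42 (mod 43)  [q = 2: ≢ 1 ✓]
5^14 ≡ 36 (mod 43)  [q = 3: ≢ 1 ✓]
5^6 ≡ 16 (mod 43)  [q = 7: ≢ 1 ✓]
All checks pass, so 5 has order 42 and is a primitive root modulo 43.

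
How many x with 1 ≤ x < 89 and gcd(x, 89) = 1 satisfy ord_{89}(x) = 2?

1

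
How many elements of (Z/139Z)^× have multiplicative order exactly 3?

2

φ(139) = 139 − 1 = 138 = 2 · 3 · 23.
In a cyclic group of order 138, there are φ(d) elements of order d for each divisor d of 138, and zero for non-divisors.
3 | 138, and φ(3) = 3 − 1 = 2.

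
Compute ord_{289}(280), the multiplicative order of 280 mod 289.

By Lagrange's theorem, ord_289(280) divides φ(289) = φ(17^2) = 17·(17−1) = 272 = 2^4 · 17.
Divisors of 272: 1, 2, 4, 8, 16, 17, 34, 68, 136, 272.
Check 280^d mod 289 for each divisor in increasing order:
280^1 ≡ 280
280^2 ≡ 81
280^4 ≡ 203
280^8 ≡ 171
280^16 ≡ 52
280^17 ≡ 110
280^34 ≡ 251
280^68 ≡ 288
280^136 ≡ 1
Hence ord(280) = 136.

136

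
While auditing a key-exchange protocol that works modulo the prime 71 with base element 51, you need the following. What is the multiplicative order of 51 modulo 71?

14

Since 51 ∈ (Z/71Z)^×, its order divides φ(71) = 71 − 1 = 70 = 2 · 5 · 7.
Divisors of 70: 1, 2, 5, 7, 10, 14, 35, 70.
Compute 51^d (mod 71) for the divisors d until we hit 1:
51^1 ≡ 51 (mod 71)
51^2 ≡ 45 (mod 71)
51^5 ≡ 41 (mod 71)
51^7 ≡ 70 (mod 71)
51^10 ≡ 48 (mod 71)
51^14 ≡ 1 (mod 71) ✓
The smallest such exponent is 14, so the order of 51 is 14.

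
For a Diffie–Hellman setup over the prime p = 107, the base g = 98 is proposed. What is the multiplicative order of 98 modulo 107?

106

By Lagrange's theorem, ord_107(98) divides φ(107) = 107 − 1 = 106 = 2 · 53.
Divisors of 106: 1, 2, 53, 106.
Compute 98^d (mod 107) for the divisors d until we hit 1:
98^1 ≡ 98 (mod 107)
98^2 ≡ 81 (mod 107)
98^53 ≡ 106 (mod 107)
98^106 ≡ 1 (mod 107) ✓
Therefore the multiplicative order of 98 modulo 107 is 106.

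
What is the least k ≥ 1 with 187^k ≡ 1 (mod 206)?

102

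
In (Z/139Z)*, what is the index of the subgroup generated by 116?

6

The order of 116 must divide φ(139) = 139 − 1 = 138 = 2 · 3 · 23.
Divisors of 138: 1, 2, 3, 6, 23, 46, 69, 138.
Compute 116^d (mod 139) for the divisors d until we hit 1:
116^1 ≡ 116 (mod 139)
116^2 ≡ 112 (mod 139)
116^3 ≡ 65 (mod 139)
116^6 ≡ 55 (mod 139)
116^23 ≡ 1 (mod 139) ✓
So ord_139(116) = 23, hence |⟨116⟩| = 23.
Index = |(Z/139Z)^×| / |⟨116⟩| = 138 / 23 = 6.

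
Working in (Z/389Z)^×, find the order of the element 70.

ord(70) | φ(389) = 389 − 1 = 388 = 2^2 · 97.
Divisors of 388: 1, 2, 4, 97, 194, 388.
Compute 70^d (mod 389) for the divisors d until we hit 1:
70^1 ≡ 70
70^2 ≡ 232
70^4 ≡ 142
70^97 ≡ 115
70^194 ≡ 388
70^388 ≡ 1
The smallest such exponent is 388, so the order of 70 is 388.

388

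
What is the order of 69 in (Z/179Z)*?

178

The order of 69 must divide φ(179) = 179 − 1 = 178 = 2 · 89.
Divisors of 178: 1, 2, 89, 178.
Evaluate successive powers at the divisors of 178:
69^1 ≡ 69 (mod 179)
69^2 ≡ 107 (mod 179)
69^89 ≡ 178 (mod 179)
69^178 ≡ 1 (mod 179) ✓
Therefore the multiplicative order of 69 modulo 179 is 178.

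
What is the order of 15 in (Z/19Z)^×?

The order of 15 must divide φ(19) = 19 − 1 = 18 = 2 · 3^2.
Divisors of 18: 1, 2, 3, 6, 9, 18.
Test each divisor d:
15^1 ≡ 15 (mod 19)
15^2 ≡ 16 (mod 19)
15^3 ≡ 12 (mod 19)
15^6 ≡ 11 (mod 19)
15^9 ≡ 18 (mod 19)
15^18 ≡ 1 (mod 19) ✓
The smallest such exponent is 18, so the order of 15 is 18.

18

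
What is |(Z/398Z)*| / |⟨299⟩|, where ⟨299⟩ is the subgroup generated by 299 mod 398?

2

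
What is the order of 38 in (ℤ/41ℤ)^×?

ord(38) | φ(41) = 41 − 1 = 40 = 2^3 · 5.
Divisors of 40: 1, 2, 4, 5, 8, 10, 20, 40.
Compute 38^d (mod 41) for the divisors d until we hit 1:
38^1 ≡ 38
38^2 ≡ 9
38^4 ≡ 40
38^5 ≡ 3
38^8 ≡ 1
Therefore the multiplicative order of 38 modulo 41 is 8.

8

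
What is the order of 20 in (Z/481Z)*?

By Lagrange's theorem, ord_481(20) divides φ(481) = φ(13·37) = (13−1)·(37−1) = 12·36 = 432 = 2^4 · 3^3.
Divisors of 432: 1, 2, 3, 4, 6, 8, 9, 12, 16, 18, 24, 27, 36, 48, 54, 72, 108, 144, 216, 432.
Test each divisor d:
20^1 ≡ 20 (mod 481)
20^2 ≡ 400 (mod 481)
20^3 ≡ 304 (mod 481)
20^4 ≡ 308 (mod 481)
20^6 ≡ 64 (mod 481)
20^8 ≡ 107 (mod 481)
20^9 ≡ 216 (mod 481)
20^12 ≡ 248 (mod 481)
20^16 ≡ 386 (mod 481)
20^18 ≡ 480 (mod 481)
20^24 ≡ 417 (mod 481)
20^27 ≡ 265 (mod 481)
20^36 ≡ 1 (mod 481) ✓
Hence ord(20) = 36.

36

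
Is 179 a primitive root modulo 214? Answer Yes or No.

φ(214) = φ(2)·φ(107) = 1·106 = 106 = 2 · 53.
179 is a primitive root mod 214 iff 179^(φ(214)/q) ≢ 1 for every prime q | φ(214), i.e. q ∈ {2, 53}.
179^53 ≡ 213 (mod 214)  [q = 2: ≢ 1 ✓]
179^2 ≡ 155 (mod 214)  [q = 53: ≢ 1 ✓]
Every test exponent gives a nontrivial residue, hence 179 generates the full group.

Yes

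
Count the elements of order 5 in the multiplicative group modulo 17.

0

φ(17) = 17 − 1 = 16 = 2^4.
In a cyclic group of order 16, there are φ(d) elements of order d for each divisor d of 16, and zero for non-divisors.
Here 16 is not a multiple of 5, so there are no elements of order 5.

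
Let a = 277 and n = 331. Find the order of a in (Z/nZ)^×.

330

By Lagrange's theorem, ord_331(277) divides φ(331) = 331 − 1 = 330 = 2 · 3 · 5 · 11.
Divisors of 330: 1, 2, 3, 5, 6, 10, 11, 15, 22, 30, 33, 55, 66, 110, 165, 330.
Evaluate successive powers at the divisors of 330:
277^1 ≡ 277
277^2 ≡ 268
277^3 ≡ 92
277^5 ≡ 162
277^6 ≡ 189
277^10 ≡ 95
277^11 ≡ 166
277^15 ≡ 164
277^22 ≡ 83
277^30 ≡ 85
277^33 ≡ 207
277^55 ≡ 300
277^66 ≡ 150
277^110 ≡ 299
277^165 ≡ 330
277^330 ≡ 1
The smallest such exponent is 330, so the order of 277 is 330.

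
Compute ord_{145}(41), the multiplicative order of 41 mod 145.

By Lagrange's theorem, ord_145(41) divides φ(145) = φ(5·29) = (5−1)·(29−1) = 4·28 = 112 = 2^4 · 7.
Divisors of 112: 1, 2, 4, 7, 8, 14, 16, 28, 56, 112.
Evaluate successive powers at the divisors of 112:
41^1 ≡ 41 (mod 145)
41^2 ≡ 86 (mod 145)
41^4 ≡ 1 (mod 145) ✓
Therefore the multiplicative order of 41 modulo 145 is 4.

4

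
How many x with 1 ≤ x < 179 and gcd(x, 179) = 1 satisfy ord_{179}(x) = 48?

φ(179) = 179 − 1 = 178 = 2 · 89.
(Z/179Z)^× is cyclic (|G| = 178); a cyclic group of order m has exactly φ(d) elements of each order d | m, and none otherwise.
Here 178 is not a multiple of 48, so there are no elements of order 48.

0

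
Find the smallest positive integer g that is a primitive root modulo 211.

2

φ(211) = 211 − 1 = 210 = 2 · 3 · 5 · 7.
Test candidates g = 2, 3, … against the prime factors q ∈ {2, 3, 5, 7} of φ(211): g is a generator iff g^(210/q) ≢ 1 for every such q.
g = 2: 2^105 ≡ 210; 2^70 ≡ 196; 2^42 ≡ 107; 2^30 ≡ 171 — none is 1, so 2 is a primitive root.
Hence the least primitive root of 211 is 2.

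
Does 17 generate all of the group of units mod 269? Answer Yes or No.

Yes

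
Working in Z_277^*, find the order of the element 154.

Since 154 ∈ (Z/277Z)^×, its order divides φ(277) = 277 − 1 = 276 = 2^2 · 3 · 23.
Divisors of 276: 1, 2, 3, 4, 6, 12, 23, 46, 69, 92, 138, 276.
Test each divisor d:
154^1 ≡ 154 (mod 277)
154^2 ≡ 171 (mod 277)
154^3 ≡ 19 (mod 277)
154^4 ≡ 156 (mod 277)
154^6 ≡ 84 (mod 277)
154^12 ≡ 131 (mod 277)
154^23 ≡ 160 (mod 277)
154^46 ≡ 116 (mod 277)
154^69 ≡ 1 (mod 277) ✓
Hence ord(154) = 69.

69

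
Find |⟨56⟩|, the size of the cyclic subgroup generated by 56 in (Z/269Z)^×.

134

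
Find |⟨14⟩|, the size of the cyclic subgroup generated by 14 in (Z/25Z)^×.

The order of 14 must divide φ(25) = φ(5^2) = 5·(5−1) = 20 = 2^2 · 5.
Divisors of 20: 1, 2, 4, 5, 10, 20.
Evaluate successive powers at the divisors of 20:
14^1 ≡ 14 (mod 25)
14^2 ≡ 21 (mod 25)
14^4 ≡ 16 (mod 25)
14^5 ≡ 24 (mod 25)
14^10 ≡ 1 (mod 25) ✓
Therefore the multiplicative order of 14 modulo 25 is 10.

10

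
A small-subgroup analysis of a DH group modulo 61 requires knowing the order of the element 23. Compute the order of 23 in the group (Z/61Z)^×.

20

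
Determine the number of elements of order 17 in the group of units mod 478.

φ(478) = φ(2)·φ(239) = 1·238 = 238 = 2 · 7 · 17.
Since (Z/478Z)^× is cyclic of order 238, the number of elements of order d is φ(d) when d | 238 and 0 otherwise.
17 | 238, and φ(17) = 17 − 1 = 16.

16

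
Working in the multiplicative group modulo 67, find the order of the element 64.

The order of 64 must divide φ(67) = 67 − 1 = 66 = 2 · 3 · 11.
Divisors of 66: 1, 2, 3, 6, 11, 22, 33, 66.
Evaluate successive powers at the divisors of 66:
64^1 ≡ 64 (mod 67)
64^2 ≡ 9 (mod 67)
64^3 ≡ 40 (mod 67)
64^6 ≡ 59 (mod 67)
64^11 ≡ 1 (mod 67) ✓
The smallest such exponent is 11, so the order of 64 is 11.

11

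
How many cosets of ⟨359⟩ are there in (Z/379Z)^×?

Since 359 ∈ (Z/379Z)^×, its order divides φ(379) = 379 − 1 = 378 = 2 · 3^3 · 7.
Divisors of 378: 1, 2, 3, 6, 7, 9, 14, 18, 21, 27, 42, 54, 63, 126, 189, 378.
Check 359^d mod 379 for each divisor in increasing order:
359^1 ≡ 359
359^2 ≡ 21
359^3 ≡ 338
359^6 ≡ 165
359^7 ≡ 111
359^9 ≡ 57
359^14 ≡ 193
359^18 ≡ 217
359^21 ≡ 199
359^27 ≡ 241
359^42 ≡ 185
359^54 ≡ 94
359^63 ≡ 52
359^126 ≡ 51
359^189 ≡ 378
359^378 ≡ 1
So ord_379(359) = 378, hence |⟨359⟩| = 378.
Index = |(Z/379Z)^×| / |⟨359⟩| = 378 / 378 = 1.

1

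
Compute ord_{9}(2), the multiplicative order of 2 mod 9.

6

By Lagrange's theorem, ord_9(2) divides φ(9) = φ(3^2) = 3·(3−1) = 6 = 2 · 3.
Divisors of 6: 1, 2, 3, 6.
Evaluate successive powers at the divisors of 6:
2^1 ≡ 2 (mod 9)
2^2 ≡ 4 (mod 9)
2^3 ≡ 8 (mod 9)
2^6 ≡ 1 (mod 9) ✓
Hence ord(2) = 6.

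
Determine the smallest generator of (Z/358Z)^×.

φ(358) = φ(2)·φ(179) = 1·178 = 178 = 2 · 89.
Test candidates g = 2, 3, … against the prime factors q ∈ {2, 89} of φ(358): g is a generator iff g^(178/q) ≢ 1 for every such q.
g = 2: gcd(2, 358) = 2 > 1, not a unit — skip.
g = 3: 3^89 ≡ 1 — hits 1, so not a primitive root.
g = 4: gcd(4, 358) = 2 > 1, not a unit — skip.
g = 5: 5^89 ≡ 1 — hits 1, so not a primitive root.
g = 6: gcd(6, 358) = 2 > 1, not a unit — skip.
g = 7: 7^89 ≡ 357; 7^2 ≡ 49 — none is 1, so 7 is a primitive root.
So 7 is the smallest generator of (Z/358Z)^×.

7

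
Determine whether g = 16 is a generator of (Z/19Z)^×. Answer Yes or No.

φ(19) = 19 − 1 = 18 = 2 · 3^2.
It suffices to check that the order of 16 is not a proper divisor of 18: compute 16^(18/q) for q ∈ {2, 3}.
16^9 ≡ 1 (mod 19)  [q = 2: ≡ 1 ✗]
16^6 ≡ 7 (mod 19)  [q = 3: ≢ 1 ✓]
Since 16^9 ≡ 1, the order of 16 divides 9 < 18, so 16 is not a primitive root.

No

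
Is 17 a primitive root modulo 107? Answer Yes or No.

φ(107) = 107 − 1 = 106 = 2 · 53.
Test 17^(106/q) mod 107 for each prime factor q of 106:
17^53 ≡ 106 (mod 107)  [q = 2: ≢ 1 ✓]
17^2 ≡ 75 (mod 107)  [q = 53: ≢ 1 ✓]
None equal 1, so ord_107(17) = 106: 17 is a primitive root.

Yes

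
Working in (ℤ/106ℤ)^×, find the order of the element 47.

13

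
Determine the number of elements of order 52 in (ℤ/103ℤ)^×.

0

φ(103) = 103 − 1 = 102 = 2 · 3 · 17.
(Z/103Z)^× is cyclic (|G| = 102); a cyclic group of order m has exactly φ(d) elements of each order d | m, and none otherwise.
Here 102 is not a multiple of 52, so there are no elements of order 52.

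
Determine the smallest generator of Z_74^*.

φ(74) = φ(2)·φ(37) = 1·36 = 36 = 2^2 · 3^2.
g is a primitive root iff g^(36/q) ≢ 1 (mod 74) for each prime q ∈ {2, 3}.
g = 2: gcd(2, 74) = 2 > 1, not a unit — skip.
g = 3: 3^18 ≡ 1 — hits 1, so not a primitive root.
g = 4: gcd(4, 74) = 2 > 1, not a unit — skip.
g = 5: 5^18 ≡ 73; 5^12 ≡ 47 — none is 1, so 5 is a primitive root.
So 5 is the smallest generator of (Z/74Z)^×.

5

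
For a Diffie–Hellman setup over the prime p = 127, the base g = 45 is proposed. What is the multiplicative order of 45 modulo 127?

By Lagrange's theorem, ord_127(45) divides φ(127) = 127 − 1 = 126 = 2 · 3^2 · 7.
Divisors of 126: 1, 2, 3, 6, 7, 9, 14, 18, 21, 42, 63, 126.
Compute 45^d (mod 127) for the divisors d until we hit 1:
45^1 ≡ 45
45^2 ≡ 120
45^3 ≡ 66
45^6 ≡ 38
45^7 ≡ 59
45^9 ≡ 95
45^14 ≡ 52
45^18 ≡ 8
45^21 ≡ 20
45^42 ≡ 19
45^63 ≡ 126
45^126 ≡ 1
Therefore the multiplicative order of 45 modulo 127 is 126.

126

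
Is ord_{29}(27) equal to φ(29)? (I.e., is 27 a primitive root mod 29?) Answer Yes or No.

Yes

φ(29) = 29 − 1 = 28 = 2^2 · 7.
It suffices to check that the order of 27 is not a proper divisor of 28: compute 27^(28/q) for q ∈ {2, 7}.
27^14 ≡ 28 (mod 29)  [q = 2: ≢ 1 ✓]
27^4 ≡ 16 (mod 29)  [q = 7: ≢ 1 ✓]
Every test exponent gives a nontrivial residue, hence 27 generates the full group.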